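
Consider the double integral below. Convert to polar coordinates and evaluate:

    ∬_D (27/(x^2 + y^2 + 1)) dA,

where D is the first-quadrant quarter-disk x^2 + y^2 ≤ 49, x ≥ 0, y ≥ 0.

The region D is 0 ≤ r ≤ 7, 0 ≤ θ ≤ π/2 in polar coordinates, where x = r cos(θ), y = r sin(θ), and dA = r dr dθ.

Under the substitution, the integrand becomes 27/(r^2 + 1), so

    ∬_D (27/(x^2 + y^2 + 1)) dA = ∫_{0}^{π/2} ∫_{0}^{7} (27/(r^2 + 1)) · r dr dθ.

Inner integral (in r): ∫_{0}^{7} (27/(r^2 + 1)) · r dr = 27log(50)/2.

Outer integral (in θ): ∫_{0}^{π/2} (27log(50)/2) dθ = 27π log(50)/4.

Therefore ∬_D (27/(x^2 + y^2 + 1)) dA = 27π log(50)/4.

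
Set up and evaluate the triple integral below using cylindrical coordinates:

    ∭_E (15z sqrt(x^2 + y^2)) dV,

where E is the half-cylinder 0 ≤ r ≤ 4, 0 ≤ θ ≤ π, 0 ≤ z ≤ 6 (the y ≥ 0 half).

In cylindrical coordinates, x = r cos(θ), y = r sin(θ), z = z, and dV = r dr dθ dz.

The integrand becomes 15r z, so

    ∭_E (15z sqrt(x^2 + y^2)) dV = ∫_{0}^{π} ∫_{0}^{4} ∫_{0}^{6} (15r z) · r dz dr dθ.

Inner (z): 270r^2.
Middle (r from 0 to 4): 5760.
Outer (θ): 5760π.

Therefore the triple integral equals 5760π.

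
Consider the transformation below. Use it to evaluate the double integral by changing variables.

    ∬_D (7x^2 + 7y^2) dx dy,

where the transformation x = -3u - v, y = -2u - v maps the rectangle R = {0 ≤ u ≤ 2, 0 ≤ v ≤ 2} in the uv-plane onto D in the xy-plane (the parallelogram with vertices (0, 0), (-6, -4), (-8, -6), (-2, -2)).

Compute the Jacobian determinant of (x, y) with respect to (u, v):

    ∂(x,y)/∂(u,v) = | -3  -1 | = (-3)(-1) - (-1)(-2) = 1.
                   | -2  -1 |

Its absolute value is |J| = 1 (the area scaling factor).

Substituting x = -3u - v, y = -2u - v into the integrand,

    7x^2 + 7y^2 → 91u^2 + 70u v + 14v^2,

so the integral becomes

    ∬_R (91u^2 + 70u v + 14v^2) · |J| du dv = ∫_0^2 ∫_0^2 (91u^2 + 70u v + 14v^2) dv du.

Inner (v): 182u^2 + 140u + 112/3.
Outer (u): 840.

Therefore ∬_D (7x^2 + 7y^2) dx dy = 840.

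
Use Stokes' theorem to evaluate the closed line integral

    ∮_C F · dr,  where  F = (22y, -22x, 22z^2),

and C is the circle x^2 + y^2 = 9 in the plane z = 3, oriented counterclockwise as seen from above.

Let S be the flat disk x^2 + y^2 ≤ 9 in the plane z = 3, with upward unit normal n̂ = ẑ. By Stokes' theorem,

    ∮_C F · dr = ∬_S (∇ × F) · n̂ dS = ∬_D (curl F)_z dA,

where D is the disk x^2 + y^2 ≤ 9.

Compute the curl of F = (22y, -22x, 22z^2):
    (∇ × F)_x = ∂F_z/∂y - ∂F_y/∂z = 0,
    (∇ × F)_y = ∂F_x/∂z - ∂F_z/∂x = 0,
    (∇ × F)_z = ∂F_y/∂x - ∂F_x/∂y = -44.

On z = 3, (curl F)_z = -44.

Convert to polar (x = r cos θ, y = r sin θ, dA = r dr dθ); the integrand becomes -44, so

    ∬_D (curl F)_z dA = ∫_0^{2π} ∫_0^{3} (-44) · r dr dθ.

Inner (r from 0 to 3): -198.
Outer (θ from 0 to 2π): -396π.

Therefore ∮_C F · dr = -396π.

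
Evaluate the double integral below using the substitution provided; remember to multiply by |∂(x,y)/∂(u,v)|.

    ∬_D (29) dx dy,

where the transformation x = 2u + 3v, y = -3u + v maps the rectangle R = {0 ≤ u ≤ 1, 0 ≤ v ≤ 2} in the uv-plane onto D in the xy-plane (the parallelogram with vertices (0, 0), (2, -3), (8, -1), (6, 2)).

Compute the Jacobian determinant of (x, y) with respect to (u, v):

    ∂(x,y)/∂(u,v) = | 2  3 | = (2)(1) - (3)(-3) = 11.
                   | -3  1 |

Its absolute value is |J| = 11 (the area scaling factor).

Substituting x = 2u + 3v, y = -3u + v into the integrand,

    29 → 29,

so the integral becomes

    ∬_R (29) · |J| du dv = ∫_0^1 ∫_0^2 (319) dv du.

Inner (v): 638.
Outer (u): 638.

Therefore ∬_D (29) dx dy = 638.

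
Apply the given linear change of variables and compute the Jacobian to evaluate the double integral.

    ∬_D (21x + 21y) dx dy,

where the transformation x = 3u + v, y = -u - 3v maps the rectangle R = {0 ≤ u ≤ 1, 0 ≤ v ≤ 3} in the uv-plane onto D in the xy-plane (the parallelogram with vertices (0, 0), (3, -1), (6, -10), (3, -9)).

Compute the Jacobian determinant of (x, y) with respect to (u, v):

    ∂(x,y)/∂(u,v) = | 3  1 | = (3)(-3) - (1)(-1) = -8.
                   | -1  -3 |

Its absolute value is |J| = 8 (the area scaling factor).

Substituting x = 3u + v, y = -u - 3v into the integrand,

    21x + 21y → 42u - 42v,

so the integral becomes

    ∬_R (42u - 42v) · |J| du dv = ∫_0^1 ∫_0^3 (336u - 336v) dv du.

Inner (v): 1008u - 1512.
Outer (u): -1008.

Therefore ∬_D (21x + 21y) dx dy = -1008.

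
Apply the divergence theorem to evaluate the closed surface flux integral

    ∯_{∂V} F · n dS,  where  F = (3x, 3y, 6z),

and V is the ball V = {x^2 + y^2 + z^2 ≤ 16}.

By the divergence theorem,

    ∯_{∂V} F · n dS = ∭_V (∇ · F) dV.

Compute the divergence:
    ∇ · F = ∂F_x/∂x + ∂F_y/∂y + ∂F_z/∂z = 3 + 3 + 6 = 12.

In spherical coordinates, x = ρ sin(φ) cos(θ), y = ρ sin(φ) sin(θ), z = ρ cos(φ), dV = ρ^2 sin(φ) dρ dφ dθ, with 0 ≤ ρ ≤ 4, 0 ≤ φ ≤ π, 0 ≤ θ ≤ 2π.

The integrand, after substitution and multiplying by the volume element, becomes (12) · ρ^2 sin(φ), so

    ∭_V (∇·F) dV = ∫_0^{2π} ∫_0^{π} ∫_0^{4} (12) · ρ^2 sin(φ) dρ dφ dθ.

Inner (ρ from 0 to 4): 256sin(φ).
Middle (φ from 0 to π): 512.
Outer (θ from 0 to 2π): 1024π.

Therefore ∯_{∂V} F · n dS = 1024π.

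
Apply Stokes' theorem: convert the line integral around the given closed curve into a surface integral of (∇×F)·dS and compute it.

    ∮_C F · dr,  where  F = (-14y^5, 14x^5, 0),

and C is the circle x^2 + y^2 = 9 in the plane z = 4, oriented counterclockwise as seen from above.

Let S be the flat disk x^2 + y^2 ≤ 9 in the plane z = 4, with upward unit normal n̂ = ẑ. By Stokes' theorem,

    ∮_C F · dr = ∬_S (∇ × F) · n̂ dS = ∬_D (curl F)_z dA,

where D is the disk x^2 + y^2 ≤ 9.

Compute the curl of F = (-14y^5, 14x^5, 0):
    (∇ × F)_x = ∂F_z/∂y - ∂F_y/∂z = 0,
    (∇ × F)_y = ∂F_x/∂z - ∂F_z/∂x = 0,
    (∇ × F)_z = ∂F_y/∂x - ∂F_x/∂y = 70x^4 + 70y^4.

On z = 4, (curl F)_z = 70x^4 + 70y^4.

Convert to polar (x = r cos θ, y = r sin θ, dA = r dr dθ); the integrand becomes 70r^4(sin(θ)^4 + cos(θ)^4), so

    ∬_D (curl F)_z dA = ∫_0^{2π} ∫_0^{3} (70r^4(sin(θ)^4 + cos(θ)^4)) · r dr dθ.

Inner (r from 0 to 3): 8505sin(θ)^4 + 8505cos(θ)^4.
Outer (θ from 0 to 2π): 25515π/2.

Therefore ∮_C F · dr = 25515π/2.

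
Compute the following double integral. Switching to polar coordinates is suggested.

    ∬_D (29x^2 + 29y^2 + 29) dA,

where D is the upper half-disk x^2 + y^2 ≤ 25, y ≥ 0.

The region D is 0 ≤ r ≤ 5, 0 ≤ θ ≤ π in polar coordinates, where x = r cos(θ), y = r sin(θ), and dA = r dr dθ.

Under the substitution, the integrand becomes 29r^2 + 29, so

    ∬_D (29x^2 + 29y^2 + 29) dA = ∫_{0}^{π} ∫_{0}^{5} (29r^2 + 29) · r dr dθ.

Inner integral (in r): ∫_{0}^{5} (29r^2 + 29) · r dr = 19575/4.

Outer integral (in θ): ∫_{0}^{π} (19575/4) dθ = 19575π/4.

Therefore ∬_D (29x^2 + 29y^2 + 29) dA = 19575π/4.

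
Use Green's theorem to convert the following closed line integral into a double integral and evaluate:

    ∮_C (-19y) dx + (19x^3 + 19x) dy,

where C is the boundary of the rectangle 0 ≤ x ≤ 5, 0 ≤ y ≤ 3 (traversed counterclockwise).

Green's theorem converts the closed line integral into a double integral over the enclosed region D:

    ∮_C P dx + Q dy = ∬_D (∂Q/∂x - ∂P/∂y) dA.

Here P = -19y, Q = 19x^3 + 19x, so

    ∂Q/∂x = 57x^2 + 19,    ∂P/∂y = -19,
    ∂Q/∂x - ∂P/∂y = 57x^2 + 38.

D is the region 0 ≤ x ≤ 5, 0 ≤ y ≤ 3. Evaluating the double integral:

    ∬_D (57x^2 + 38) dA = ∫_0^{5} ∫_0^{3} (57x^2 + 38) dy dx.

Inner (y from 0 to 3): 171x^2 + 114.
Outer (x from 0 to 5): 7695.

Therefore ∮_C P dx + Q dy = 7695.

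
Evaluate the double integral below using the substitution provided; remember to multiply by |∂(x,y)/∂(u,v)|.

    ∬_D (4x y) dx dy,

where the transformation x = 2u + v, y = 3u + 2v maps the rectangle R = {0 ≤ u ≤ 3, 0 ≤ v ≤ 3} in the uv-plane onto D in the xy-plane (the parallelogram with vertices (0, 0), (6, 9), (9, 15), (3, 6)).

Compute the Jacobian determinant of (x, y) with respect to (u, v):

    ∂(x,y)/∂(u,v) = | 2  1 | = (2)(2) - (1)(3) = 1.
                   | 3  2 |

Its absolute value is |J| = 1 (the area scaling factor).

Substituting x = 2u + v, y = 3u + 2v into the integrand,

    4x y → 24u^2 + 28u v + 8v^2,

so the integral becomes

    ∬_R (24u^2 + 28u v + 8v^2) · |J| du dv = ∫_0^3 ∫_0^3 (24u^2 + 28u v + 8v^2) dv du.

Inner (v): 72u^2 + 126u + 72.
Outer (u): 1431.

Therefore ∬_D (4x y) dx dy = 1431.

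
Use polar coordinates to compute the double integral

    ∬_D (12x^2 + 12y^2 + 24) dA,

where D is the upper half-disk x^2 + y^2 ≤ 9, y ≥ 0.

The region D is 0 ≤ r ≤ 3, 0 ≤ θ ≤ π in polar coordinates, where x = r cos(θ), y = r sin(θ), and dA = r dr dθ.

Under the substitution, the integrand becomes 12r^2 + 24, so

    ∬_D (12x^2 + 12y^2 + 24) dA = ∫_{0}^{π} ∫_{0}^{3} (12r^2 + 24) · r dr dθ.

Inner integral (in r): ∫_{0}^{3} (12r^2 + 24) · r dr = 351.

Outer integral (in θ): ∫_{0}^{π} (351) dθ = 351π.

Therefore ∬_D (12x^2 + 12y^2 + 24) dA = 351π.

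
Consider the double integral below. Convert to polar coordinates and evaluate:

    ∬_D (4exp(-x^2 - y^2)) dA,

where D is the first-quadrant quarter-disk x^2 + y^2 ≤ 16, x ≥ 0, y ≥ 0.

The region D is 0 ≤ r ≤ 4, 0 ≤ θ ≤ π/2 in polar coordinates, where x = r cos(θ), y = r sin(θ), and dA = r dr dθ.

Under the substitution, the integrand becomes 4exp(-r^2), so

    ∬_D (4exp(-x^2 - y^2)) dA = ∫_{0}^{π/2} ∫_{0}^{4} (4exp(-r^2)) · r dr dθ.

Inner integral (in r): ∫_{0}^{4} (4exp(-r^2)) · r dr = 2 - 2exp(-16).

Outer integral (in θ): ∫_{0}^{π/2} (2 - 2exp(-16)) dθ = -π exp(-16) + π.

Therefore ∬_D (4exp(-x^2 - y^2)) dA = -π exp(-16) + π.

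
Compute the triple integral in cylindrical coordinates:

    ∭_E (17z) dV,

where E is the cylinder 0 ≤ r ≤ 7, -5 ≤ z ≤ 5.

In cylindrical coordinates, x = r cos(θ), y = r sin(θ), z = z, and dV = r dr dθ dz.

The integrand becomes 17z, so

    ∭_E (17z) dV = ∫_{0}^{2π} ∫_{0}^{7} ∫_{-5}^{5} (17z) · r dz dr dθ.

Inner (z): 0.
Middle (r from 0 to 7): 0.
Outer (θ): 0.

Therefore the triple integral equals 0.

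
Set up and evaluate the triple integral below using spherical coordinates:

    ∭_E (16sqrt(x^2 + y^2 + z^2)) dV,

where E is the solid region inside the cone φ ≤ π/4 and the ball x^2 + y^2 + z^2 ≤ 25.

In spherical coordinates, x = ρ sin(φ) cos(θ), y = ρ sin(φ) sin(θ), z = ρ cos(φ), and dV = ρ^2 sin(φ) dρ dφ dθ.

The integrand becomes 16ρ, so

    ∭_E (16sqrt(x^2 + y^2 + z^2)) dV = ∫_{0}^{2π} ∫_{0}^{π/4} ∫_{0}^{5} (16ρ) · ρ^2 sin(φ) dρ dφ dθ.

Inner (ρ): 2500sin(φ).
Middle (φ): 2500 - 1250sqrt(2).
Outer (θ): 2500π (2 - sqrt(2)).

Therefore the triple integral equals 2500π (2 - sqrt(2)).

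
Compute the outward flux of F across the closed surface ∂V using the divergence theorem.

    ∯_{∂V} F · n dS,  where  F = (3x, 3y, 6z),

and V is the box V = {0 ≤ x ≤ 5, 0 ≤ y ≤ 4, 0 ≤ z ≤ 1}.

By the divergence theorem,

    ∯_{∂V} F · n dS = ∭_V (∇ · F) dV.

Compute the divergence:
    ∇ · F = ∂F_x/∂x + ∂F_y/∂y + ∂F_z/∂z = 3 + 3 + 6 = 12.

V is a rectangular box, so dV = dx dy dz with 0 ≤ x ≤ 5, 0 ≤ y ≤ 4, 0 ≤ z ≤ 1.

Integrate (12) over V as an iterated integral:

    ∭_V (∇·F) dV = ∫_0^{5} ∫_0^{4} ∫_0^{1} (12) dz dy dx.

Inner (z from 0 to 1): 12.
Middle (y from 0 to 4): 48.
Outer (x from 0 to 5): 240.

Therefore ∯_{∂V} F · n dS = 240.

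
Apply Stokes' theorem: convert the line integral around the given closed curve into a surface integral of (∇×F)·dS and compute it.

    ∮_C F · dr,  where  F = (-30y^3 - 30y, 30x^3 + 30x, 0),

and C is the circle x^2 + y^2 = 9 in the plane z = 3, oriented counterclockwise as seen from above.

Let S be the flat disk x^2 + y^2 ≤ 9 in the plane z = 3, with upward unit normal n̂ = ẑ. By Stokes' theorem,

    ∮_C F · dr = ∬_S (∇ × F) · n̂ dS = ∬_D (curl F)_z dA,

where D is the disk x^2 + y^2 ≤ 9.

Compute the curl of F = (-30y^3 - 30y, 30x^3 + 30x, 0):
    (∇ × F)_x = ∂F_z/∂y - ∂F_y/∂z = 0,
    (∇ × F)_y = ∂F_x/∂z - ∂F_z/∂x = 0,
    (∇ × F)_z = ∂F_y/∂x - ∂F_x/∂y = 90x^2 + 90y^2 + 60.

On z = 3, (curl F)_z = 90x^2 + 90y^2 + 60.

Convert to polar (x = r cos θ, y = r sin θ, dA = r dr dθ); the integrand becomes 90r^2 + 60, so

    ∬_D (curl F)_z dA = ∫_0^{2π} ∫_0^{3} (90r^2 + 60) · r dr dθ.

Inner (r from 0 to 3): 4185/2.
Outer (θ from 0 to 2π): 4185π.

Therefore ∮_C F · dr = 4185π.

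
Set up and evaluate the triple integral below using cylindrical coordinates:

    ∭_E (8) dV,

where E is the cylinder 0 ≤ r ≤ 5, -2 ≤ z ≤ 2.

In cylindrical coordinates, x = r cos(θ), y = r sin(θ), z = z, and dV = r dr dθ dz.

The integrand becomes 8, so

    ∭_E (8) dV = ∫_{0}^{2π} ∫_{0}^{5} ∫_{-2}^{2} (8) · r dz dr dθ.

Inner (z): 32r.
Middle (r from 0 to 5): 400.
Outer (θ): 800π.

Therefore the triple integral equals 800π.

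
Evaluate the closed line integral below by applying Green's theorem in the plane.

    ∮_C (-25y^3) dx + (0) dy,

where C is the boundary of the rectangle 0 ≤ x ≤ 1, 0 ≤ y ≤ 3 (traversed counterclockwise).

Green's theorem converts the closed line integral into a double integral over the enclosed region D:

    ∮_C P dx + Q dy = ∬_D (∂Q/∂x - ∂P/∂y) dA.

Here P = -25y^3, Q = 0, so

    ∂Q/∂x = 0,    ∂P/∂y = -75y^2,
    ∂Q/∂x - ∂P/∂y = 75y^2.

D is the region 0 ≤ x ≤ 1, 0 ≤ y ≤ 3. Evaluating the double integral:

    ∬_D (75y^2) dA = ∫_0^{1} ∫_0^{3} (75y^2) dy dx.

Inner (y from 0 to 3): 675.
Outer (x from 0 to 1): 675.

Therefore ∮_C P dx + Q dy = 675.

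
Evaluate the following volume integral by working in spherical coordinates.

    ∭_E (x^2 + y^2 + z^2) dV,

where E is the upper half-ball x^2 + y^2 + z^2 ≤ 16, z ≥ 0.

In spherical coordinates, x = ρ sin(φ) cos(θ), y = ρ sin(φ) sin(θ), z = ρ cos(φ), and dV = ρ^2 sin(φ) dρ dφ dθ.

The integrand becomes ρ^2, so

    ∭_E (x^2 + y^2 + z^2) dV = ∫_{0}^{2π} ∫_{0}^{π/2} ∫_{0}^{4} (ρ^2) · ρ^2 sin(φ) dρ dφ dθ.

Inner (ρ): 1024sin(φ)/5.
Middle (φ): 1024/5.
Outer (θ): 2048π/5.

Therefore the triple integral equals 2048π/5.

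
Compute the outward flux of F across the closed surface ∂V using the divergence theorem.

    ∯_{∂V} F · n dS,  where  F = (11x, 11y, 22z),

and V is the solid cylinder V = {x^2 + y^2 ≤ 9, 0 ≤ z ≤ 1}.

By the divergence theorem,

    ∯_{∂V} F · n dS = ∭_V (∇ · F) dV.

Compute the divergence:
    ∇ · F = ∂F_x/∂x + ∂F_y/∂y + ∂F_z/∂z = 11 + 11 + 22 = 44.

In cylindrical coordinates, x = r cos(θ), y = r sin(θ), z = z, dV = r dr dθ dz, with 0 ≤ r ≤ 3, 0 ≤ θ ≤ 2π, 0 ≤ z ≤ 1.

The integrand, after substitution and multiplying by the volume element, becomes (44) · r, so

    ∭_V (∇·F) dV = ∫_0^{2π} ∫_0^{3} ∫_0^{1} (44) · r dz dr dθ.

Inner (z from 0 to 1): 44r.
Middle (r from 0 to 3): 198.
Outer (θ from 0 to 2π): 396π.

Therefore ∯_{∂V} F · n dS = 396π.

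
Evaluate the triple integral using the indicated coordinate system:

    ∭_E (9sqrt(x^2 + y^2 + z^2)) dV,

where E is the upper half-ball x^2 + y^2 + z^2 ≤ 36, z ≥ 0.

In spherical coordinates, x = ρ sin(φ) cos(θ), y = ρ sin(φ) sin(θ), z = ρ cos(φ), and dV = ρ^2 sin(φ) dρ dφ dθ.

The integrand becomes 9ρ, so

    ∭_E (9sqrt(x^2 + y^2 + z^2)) dV = ∫_{0}^{2π} ∫_{0}^{π/2} ∫_{0}^{6} (9ρ) · ρ^2 sin(φ) dρ dφ dθ.

Inner (ρ): 2916sin(φ).
Middle (φ): 2916.
Outer (θ): 5832π.

Therefore the triple integral equals 5832π.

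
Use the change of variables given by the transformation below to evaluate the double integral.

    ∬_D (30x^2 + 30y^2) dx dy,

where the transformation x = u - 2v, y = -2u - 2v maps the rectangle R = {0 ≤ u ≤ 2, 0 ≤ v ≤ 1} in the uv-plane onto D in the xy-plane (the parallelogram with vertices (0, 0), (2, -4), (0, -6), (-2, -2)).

Compute the Jacobian determinant of (x, y) with respect to (u, v):

    ∂(x,y)/∂(u,v) = | 1  -2 | = (1)(-2) - (-2)(-2) = -6.
                   | -2  -2 |

Its absolute value is |J| = 6 (the area scaling factor).

Substituting x = u - 2v, y = -2u - 2v into the integrand,

    30x^2 + 30y^2 → 150u^2 + 120u v + 240v^2,

so the integral becomes

    ∬_R (150u^2 + 120u v + 240v^2) · |J| du dv = ∫_0^2 ∫_0^1 (900u^2 + 720u v + 1440v^2) dv du.

Inner (v): 900u^2 + 360u + 480.
Outer (u): 4080.

Therefore ∬_D (30x^2 + 30y^2) dx dy = 4080.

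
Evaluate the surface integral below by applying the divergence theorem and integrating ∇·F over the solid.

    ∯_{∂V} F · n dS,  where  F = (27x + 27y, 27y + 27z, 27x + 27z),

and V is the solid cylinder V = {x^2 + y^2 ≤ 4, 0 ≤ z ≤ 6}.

By the divergence theorem,

    ∯_{∂V} F · n dS = ∭_V (∇ · F) dV.

Compute the divergence:
    ∇ · F = ∂F_x/∂x + ∂F_y/∂y + ∂F_z/∂z = 27 + 27 + 27 = 81.

In cylindrical coordinates, x = r cos(θ), y = r sin(θ), z = z, dV = r dr dθ dz, with 0 ≤ r ≤ 2, 0 ≤ θ ≤ 2π, 0 ≤ z ≤ 6.

The integrand, after substitution and multiplying by the volume element, becomes (81) · r, so

    ∭_V (∇·F) dV = ∫_0^{2π} ∫_0^{2} ∫_0^{6} (81) · r dz dr dθ.

Inner (z from 0 to 6): 486r.
Middle (r from 0 to 2): 972.
Outer (θ from 0 to 2π): 1944π.

Therefore ∯_{∂V} F · n dS = 1944π.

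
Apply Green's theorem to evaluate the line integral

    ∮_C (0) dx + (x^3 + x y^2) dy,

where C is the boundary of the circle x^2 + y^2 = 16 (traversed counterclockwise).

Green's theorem converts the closed line integral into a double integral over the enclosed region D:

    ∮_C P dx + Q dy = ∬_D (∂Q/∂x - ∂P/∂y) dA.

Here P = 0, Q = x^3 + x y^2, so

    ∂Q/∂x = 3x^2 + y^2,    ∂P/∂y = 0,
    ∂Q/∂x - ∂P/∂y = 3x^2 + y^2.

D is the region x^2 + y^2 ≤ 16. Evaluating the double integral:

In polar coordinates (x = r cos θ, y = r sin θ, dA = r dr dθ) the integrand becomes r^2(cos(2θ) + 2), so

    ∬_D (3x^2 + y^2) dA = ∫_0^{2π} ∫_0^{4} (r^2(cos(2θ) + 2)) · r dr dθ.

Inner (r from 0 to 4): 64cos(2θ) + 128.
Outer (θ from 0 to 2π): 256π.

Therefore ∮_C P dx + Q dy = 256π.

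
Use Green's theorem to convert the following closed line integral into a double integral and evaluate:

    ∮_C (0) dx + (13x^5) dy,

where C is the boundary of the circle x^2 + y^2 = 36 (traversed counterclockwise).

Green's theorem converts the closed line integral into a double integral over the enclosed region D:

    ∮_C P dx + Q dy = ∬_D (∂Q/∂x - ∂P/∂y) dA.

Here P = 0, Q = 13x^5, so

    ∂Q/∂x = 65x^4,    ∂P/∂y = 0,
    ∂Q/∂x - ∂P/∂y = 65x^4.

D is the region x^2 + y^2 ≤ 36. Evaluating the double integral:

In polar coordinates (x = r cos θ, y = r sin θ, dA = r dr dθ) the integrand becomes 65r^4cos(θ)^4, so

    ∬_D (65x^4) dA = ∫_0^{2π} ∫_0^{6} (65r^4cos(θ)^4) · r dr dθ.

Inner (r from 0 to 6): 505440cos(θ)^4.
Outer (θ from 0 to 2π): 379080π.

Therefore ∮_C P dx + Q dy = 379080π.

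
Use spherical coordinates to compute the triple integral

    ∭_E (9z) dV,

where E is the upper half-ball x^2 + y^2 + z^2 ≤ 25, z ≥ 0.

In spherical coordinates, x = ρ sin(φ) cos(θ), y = ρ sin(φ) sin(θ), z = ρ cos(φ), and dV = ρ^2 sin(φ) dρ dφ dθ.

The integrand becomes 9ρ cos(φ), so

    ∭_E (9z) dV = ∫_{0}^{2π} ∫_{0}^{π/2} ∫_{0}^{5} (9ρ cos(φ)) · ρ^2 sin(φ) dρ dφ dθ.

Inner (ρ): 5625sin(2φ)/8.
Middle (φ): 5625/8.
Outer (θ): 5625π/4.

Therefore the triple integral equals 5625π/4.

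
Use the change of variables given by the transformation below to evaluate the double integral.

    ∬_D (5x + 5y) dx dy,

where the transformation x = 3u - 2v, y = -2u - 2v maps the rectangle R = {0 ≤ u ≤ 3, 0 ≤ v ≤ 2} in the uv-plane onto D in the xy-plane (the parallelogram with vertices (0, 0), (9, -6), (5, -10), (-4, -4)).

Compute the Jacobian determinant of (x, y) with respect to (u, v):

    ∂(x,y)/∂(u,v) = | 3  -2 | = (3)(-2) - (-2)(-2) = -10.
                   | -2  -2 |

Its absolute value is |J| = 10 (the area scaling factor).

Substituting x = 3u - 2v, y = -2u - 2v into the integrand,

    5x + 5y → 5u - 20v,

so the integral becomes

    ∬_R (5u - 20v) · |J| du dv = ∫_0^3 ∫_0^2 (50u - 200v) dv du.

Inner (v): 100u - 400.
Outer (u): -750.

Therefore ∬_D (5x + 5y) dx dy = -750.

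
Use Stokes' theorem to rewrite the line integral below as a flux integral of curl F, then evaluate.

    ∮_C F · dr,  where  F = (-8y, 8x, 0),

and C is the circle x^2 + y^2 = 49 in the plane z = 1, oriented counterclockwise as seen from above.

Let S be the flat disk x^2 + y^2 ≤ 49 in the plane z = 1, with upward unit normal n̂ = ẑ. By Stokes' theorem,

    ∮_C F · dr = ∬_S (∇ × F) · n̂ dS = ∬_D (curl F)_z dA,

where D is the disk x^2 + y^2 ≤ 49.

Compute the curl of F = (-8y, 8x, 0):
    (∇ × F)_x = ∂F_z/∂y - ∂F_y/∂z = 0,
    (∇ × F)_y = ∂F_x/∂z - ∂F_z/∂x = 0,
    (∇ × F)_z = ∂F_y/∂x - ∂F_x/∂y = 16.

On z = 1, (curl F)_z = 16.

Convert to polar (x = r cos θ, y = r sin θ, dA = r dr dθ); the integrand becomes 16, so

    ∬_D (curl F)_z dA = ∫_0^{2π} ∫_0^{7} (16) · r dr dθ.

Inner (r from 0 to 7): 392.
Outer (θ from 0 to 2π): 784π.

Therefore ∮_C F · dr = 784π.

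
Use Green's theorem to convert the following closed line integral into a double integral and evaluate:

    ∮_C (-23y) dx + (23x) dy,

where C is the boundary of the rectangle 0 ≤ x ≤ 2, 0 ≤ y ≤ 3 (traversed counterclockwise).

Green's theorem converts the closed line integral into a double integral over the enclosed region D:

    ∮_C P dx + Q dy = ∬_D (∂Q/∂x - ∂P/∂y) dA.

Here P = -23y, Q = 23x, so

    ∂Q/∂x = 23,    ∂P/∂y = -23,
    ∂Q/∂x - ∂P/∂y = 46.

D is the region 0 ≤ x ≤ 2, 0 ≤ y ≤ 3. Evaluating the double integral:

    ∬_D (46) dA = ∫_0^{2} ∫_0^{3} (46) dy dx.

Inner (y from 0 to 3): 138.
Outer (x from 0 to 2): 276.

Therefore ∮_C P dx + Q dy = 276.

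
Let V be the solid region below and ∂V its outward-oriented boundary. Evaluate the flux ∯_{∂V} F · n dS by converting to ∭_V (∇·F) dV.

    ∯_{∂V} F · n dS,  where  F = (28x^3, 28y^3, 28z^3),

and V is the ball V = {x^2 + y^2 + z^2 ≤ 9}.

By the divergence theorem,

    ∯_{∂V} F · n dS = ∭_V (∇ · F) dV.

Compute the divergence:
    ∇ · F = ∂F_x/∂x + ∂F_y/∂y + ∂F_z/∂z = 84x^2 + 84y^2 + 84z^2.

In spherical coordinates, x = ρ sin(φ) cos(θ), y = ρ sin(φ) sin(θ), z = ρ cos(φ), dV = ρ^2 sin(φ) dρ dφ dθ, with 0 ≤ ρ ≤ 3, 0 ≤ φ ≤ π, 0 ≤ θ ≤ 2π.

The integrand, after substitution and multiplying by the volume element, becomes (84ρ^2) · ρ^2 sin(φ), so

    ∭_V (∇·F) dV = ∫_0^{2π} ∫_0^{π} ∫_0^{3} (84ρ^2) · ρ^2 sin(φ) dρ dφ dθ.

Inner (ρ from 0 to 3): 20412sin(φ)/5.
Middle (φ from 0 to π): 40824/5.
Outer (θ from 0 to 2π): 81648π/5.

Therefore ∯_{∂V} F · n dS = 81648π/5.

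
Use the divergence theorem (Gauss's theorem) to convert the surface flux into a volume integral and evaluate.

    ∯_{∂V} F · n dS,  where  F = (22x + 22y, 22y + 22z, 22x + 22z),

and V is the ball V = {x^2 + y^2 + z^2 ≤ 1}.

By the divergence theorem,

    ∯_{∂V} F · n dS = ∭_V (∇ · F) dV.

Compute the divergence:
    ∇ · F = ∂F_x/∂x + ∂F_y/∂y + ∂F_z/∂z = 22 + 22 + 22 = 66.

In spherical coordinates, x = ρ sin(φ) cos(θ), y = ρ sin(φ) sin(θ), z = ρ cos(φ), dV = ρ^2 sin(φ) dρ dφ dθ, with 0 ≤ ρ ≤ 1, 0 ≤ φ ≤ π, 0 ≤ θ ≤ 2π.

The integrand, after substitution and multiplying by the volume element, becomes (66) · ρ^2 sin(φ), so

    ∭_V (∇·F) dV = ∫_0^{2π} ∫_0^{π} ∫_0^{1} (66) · ρ^2 sin(φ) dρ dφ dθ.

Inner (ρ from 0 to 1): 22sin(φ).
Middle (φ from 0 to π): 44.
Outer (θ from 0 to 2π): 88π.

Therefore ∯_{∂V} F · n dS = 88π.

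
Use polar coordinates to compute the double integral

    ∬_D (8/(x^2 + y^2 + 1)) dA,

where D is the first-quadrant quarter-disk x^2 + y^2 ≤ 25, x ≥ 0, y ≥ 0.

The region D is 0 ≤ r ≤ 5, 0 ≤ θ ≤ π/2 in polar coordinates, where x = r cos(θ), y = r sin(θ), and dA = r dr dθ.

Under the substitution, the integrand becomes 8/(r^2 + 1), so

    ∬_D (8/(x^2 + y^2 + 1)) dA = ∫_{0}^{π/2} ∫_{0}^{5} (8/(r^2 + 1)) · r dr dθ.

Inner integral (in r): ∫_{0}^{5} (8/(r^2 + 1)) · r dr = log(456976).

Outer integral (in θ): ∫_{0}^{π/2} (log(456976)) dθ = 2π log(26).

Therefore ∬_D (8/(x^2 + y^2 + 1)) dA = 2π log(26).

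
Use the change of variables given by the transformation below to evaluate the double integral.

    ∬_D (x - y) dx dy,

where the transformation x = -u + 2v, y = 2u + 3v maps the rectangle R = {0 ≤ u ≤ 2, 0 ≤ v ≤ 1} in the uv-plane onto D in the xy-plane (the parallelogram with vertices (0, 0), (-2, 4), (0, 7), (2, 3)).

Compute the Jacobian determinant of (x, y) with respect to (u, v):

    ∂(x,y)/∂(u,v) = | -1  2 | = (-1)(3) - (2)(2) = -7.
                   | 2  3 |

Its absolute value is |J| = 7 (the area scaling factor).

Substituting x = -u + 2v, y = 2u + 3v into the integrand,

    x - y → -3u - v,

so the integral becomes

    ∬_R (-3u - v) · |J| du dv = ∫_0^2 ∫_0^1 (-21u - 7v) dv du.

Inner (v): -21u - 7/2.
Outer (u): -49.

Therefore ∬_D (x - y) dx dy = -49.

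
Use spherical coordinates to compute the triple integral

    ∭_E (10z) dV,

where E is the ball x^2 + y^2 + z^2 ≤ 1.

In spherical coordinates, x = ρ sin(φ) cos(θ), y = ρ sin(φ) sin(θ), z = ρ cos(φ), and dV = ρ^2 sin(φ) dρ dφ dθ.

The integrand becomes 10ρ cos(φ), so

    ∭_E (10z) dV = ∫_{0}^{2π} ∫_{0}^{π} ∫_{0}^{1} (10ρ cos(φ)) · ρ^2 sin(φ) dρ dφ dθ.

Inner (ρ): 5sin(2φ)/4.
Middle (φ): 0.
Outer (θ): 0.

Therefore the triple integral equals 0.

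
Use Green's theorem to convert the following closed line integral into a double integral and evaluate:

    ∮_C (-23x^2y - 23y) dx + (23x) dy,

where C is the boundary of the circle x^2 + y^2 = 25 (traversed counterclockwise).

Green's theorem converts the closed line integral into a double integral over the enclosed region D:

    ∮_C P dx + Q dy = ∬_D (∂Q/∂x - ∂P/∂y) dA.

Here P = -23x^2y - 23y, Q = 23x, so

    ∂Q/∂x = 23,    ∂P/∂y = -23x^2 - 23,
    ∂Q/∂x - ∂P/∂y = 23x^2 + 46.

D is the region x^2 + y^2 ≤ 25. Evaluating the double integral:

In polar coordinates (x = r cos θ, y = r sin θ, dA = r dr dθ) the integrand becomes 23r^2cos(θ)^2 + 46, so

    ∬_D (23x^2 + 46) dA = ∫_0^{2π} ∫_0^{5} (23r^2cos(θ)^2 + 46) · r dr dθ.

Inner (r from 0 to 5): 14375cos(θ)^2/4 + 575.
Outer (θ from 0 to 2π): 18975π/4.

Therefore ∮_C P dx + Q dy = 18975π/4.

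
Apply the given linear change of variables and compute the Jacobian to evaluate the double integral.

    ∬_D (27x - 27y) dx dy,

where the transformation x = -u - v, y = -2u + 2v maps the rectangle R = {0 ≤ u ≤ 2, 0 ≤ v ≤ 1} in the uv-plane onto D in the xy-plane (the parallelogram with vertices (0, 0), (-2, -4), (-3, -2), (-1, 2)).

Compute the Jacobian determinant of (x, y) with respect to (u, v):

    ∂(x,y)/∂(u,v) = | -1  -1 | = (-1)(2) - (-1)(-2) = -4.
                   | -2  2 |

Its absolute value is |J| = 4 (the area scaling factor).

Substituting x = -u - v, y = -2u + 2v into the integrand,

    27x - 27y → 27u - 81v,

so the integral becomes

    ∬_R (27u - 81v) · |J| du dv = ∫_0^2 ∫_0^1 (108u - 324v) dv du.

Inner (v): 108u - 162.
Outer (u): -108.

Therefore ∬_D (27x - 27y) dx dy = -108.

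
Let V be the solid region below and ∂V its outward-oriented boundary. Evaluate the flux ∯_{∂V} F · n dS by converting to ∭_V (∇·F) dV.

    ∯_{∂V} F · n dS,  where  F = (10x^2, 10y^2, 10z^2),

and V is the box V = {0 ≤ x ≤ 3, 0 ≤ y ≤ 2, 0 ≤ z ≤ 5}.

By the divergence theorem,

    ∯_{∂V} F · n dS = ∭_V (∇ · F) dV.

Compute the divergence:
    ∇ · F = ∂F_x/∂x + ∂F_y/∂y + ∂F_z/∂z = 20x + 20y + 20z.

V is a rectangular box, so dV = dx dy dz with 0 ≤ x ≤ 3, 0 ≤ y ≤ 2, 0 ≤ z ≤ 5.

Integrate (20x + 20y + 20z) over V as an iterated integral:

    ∭_V (∇·F) dV = ∫_0^{3} ∫_0^{2} ∫_0^{5} (20x + 20y + 20z) dz dy dx.

Inner (z from 0 to 5): 100x + 100y + 250.
Middle (y from 0 to 2): 200x + 700.
Outer (x from 0 to 3): 3000.

Therefore ∯_{∂V} F · n dS = 3000.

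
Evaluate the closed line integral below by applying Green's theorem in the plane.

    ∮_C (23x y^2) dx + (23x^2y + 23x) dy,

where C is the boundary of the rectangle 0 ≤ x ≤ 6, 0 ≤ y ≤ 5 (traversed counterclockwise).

Green's theorem converts the closed line integral into a double integral over the enclosed region D:

    ∮_C P dx + Q dy = ∬_D (∂Q/∂x - ∂P/∂y) dA.

Here P = 23x y^2, Q = 23x^2y + 23x, so

    ∂Q/∂x = 46x y + 23,    ∂P/∂y = 46x y,
    ∂Q/∂x - ∂P/∂y = 23.

D is the region 0 ≤ x ≤ 6, 0 ≤ y ≤ 5. Evaluating the double integral:

    ∬_D (23) dA = ∫_0^{6} ∫_0^{5} (23) dy dx.

Inner (y from 0 to 5): 115.
Outer (x from 0 to 6): 690.

Therefore ∮_C P dx + Q dy = 690.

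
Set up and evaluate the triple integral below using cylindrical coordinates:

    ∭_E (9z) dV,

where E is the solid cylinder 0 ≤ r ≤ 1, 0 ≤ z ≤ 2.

In cylindrical coordinates, x = r cos(θ), y = r sin(θ), z = z, and dV = r dr dθ dz.

The integrand becomes 9z, so

    ∭_E (9z) dV = ∫_{0}^{2π} ∫_{0}^{1} ∫_{0}^{2} (9z) · r dz dr dθ.

Inner (z): 18r.
Middle (r from 0 to 1): 9.
Outer (θ): 18π.

Therefore the triple integral equals 18π.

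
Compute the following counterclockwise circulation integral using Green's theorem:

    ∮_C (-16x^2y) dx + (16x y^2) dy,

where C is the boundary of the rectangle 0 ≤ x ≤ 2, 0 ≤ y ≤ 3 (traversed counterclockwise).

Green's theorem converts the closed line integral into a double integral over the enclosed region D:

    ∮_C P dx + Q dy = ∬_D (∂Q/∂x - ∂P/∂y) dA.

Here P = -16x^2y, Q = 16x y^2, so

    ∂Q/∂x = 16y^2,    ∂P/∂y = -16x^2,
    ∂Q/∂x - ∂P/∂y = 16x^2 + 16y^2.

D is the region 0 ≤ x ≤ 2, 0 ≤ y ≤ 3. Evaluating the double integral:

    ∬_D (16x^2 + 16y^2) dA = ∫_0^{2} ∫_0^{3} (16x^2 + 16y^2) dy dx.

Inner (y from 0 to 3): 48x^2 + 144.
Outer (x from 0 to 2): 416.

Therefore ∮_C P dx + Q dy = 416.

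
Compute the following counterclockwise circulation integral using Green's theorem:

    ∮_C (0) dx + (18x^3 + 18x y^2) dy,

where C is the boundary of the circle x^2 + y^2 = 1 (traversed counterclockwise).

Green's theorem converts the closed line integral into a double integral over the enclosed region D:

    ∮_C P dx + Q dy = ∬_D (∂Q/∂x - ∂P/∂y) dA.

Here P = 0, Q = 18x^3 + 18x y^2, so

    ∂Q/∂x = 54x^2 + 18y^2,    ∂P/∂y = 0,
    ∂Q/∂x - ∂P/∂y = 54x^2 + 18y^2.

D is the region x^2 + y^2 ≤ 1. Evaluating the double integral:

In polar coordinates (x = r cos θ, y = r sin θ, dA = r dr dθ) the integrand becomes 18r^2(cos(2θ) + 2), so

    ∬_D (54x^2 + 18y^2) dA = ∫_0^{2π} ∫_0^{1} (18r^2(cos(2θ) + 2)) · r dr dθ.

Inner (r from 0 to 1): 27/2 - 9sin(θ)^2.
Outer (θ from 0 to 2π): 18π.

Therefore ∮_C P dx + Q dy = 18π.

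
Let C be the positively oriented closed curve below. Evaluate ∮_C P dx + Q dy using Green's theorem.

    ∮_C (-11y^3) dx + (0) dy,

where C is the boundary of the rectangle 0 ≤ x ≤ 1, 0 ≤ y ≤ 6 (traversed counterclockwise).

Green's theorem converts the closed line integral into a double integral over the enclosed region D:

    ∮_C P dx + Q dy = ∬_D (∂Q/∂x - ∂P/∂y) dA.

Here P = -11y^3, Q = 0, so

    ∂Q/∂x = 0,    ∂P/∂y = -33y^2,
    ∂Q/∂x - ∂P/∂y = 33y^2.

D is the region 0 ≤ x ≤ 1, 0 ≤ y ≤ 6. Evaluating the double integral:

    ∬_D (33y^2) dA = ∫_0^{1} ∫_0^{6} (33y^2) dy dx.

Inner (y from 0 to 6): 2376.
Outer (x from 0 to 1): 2376.

Therefore ∮_C P dx + Q dy = 2376.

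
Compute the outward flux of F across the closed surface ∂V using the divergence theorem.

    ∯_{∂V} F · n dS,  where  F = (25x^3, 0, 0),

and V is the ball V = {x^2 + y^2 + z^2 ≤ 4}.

By the divergence theorem,

    ∯_{∂V} F · n dS = ∭_V (∇ · F) dV.

Compute the divergence:
    ∇ · F = ∂F_x/∂x + ∂F_y/∂y + ∂F_z/∂z = 75x^2 + 0 + 0 = 75x^2.

In spherical coordinates, x = ρ sin(φ) cos(θ), y = ρ sin(φ) sin(θ), z = ρ cos(φ), dV = ρ^2 sin(φ) dρ dφ dθ, with 0 ≤ ρ ≤ 2, 0 ≤ φ ≤ π, 0 ≤ θ ≤ 2π.

The integrand, after substitution and multiplying by the volume element, becomes (75ρ^2sin(φ)^2cos(θ)^2) · ρ^2 sin(φ), so

    ∭_V (∇·F) dV = ∫_0^{2π} ∫_0^{π} ∫_0^{2} (75ρ^2sin(φ)^2cos(θ)^2) · ρ^2 sin(φ) dρ dφ dθ.

Inner (ρ from 0 to 2): 480sin(φ)^3cos(θ)^2.
Middle (φ from 0 to π): 640cos(θ)^2.
Outer (θ from 0 to 2π): 640π.

Therefore ∯_{∂V} F · n dS = 640π.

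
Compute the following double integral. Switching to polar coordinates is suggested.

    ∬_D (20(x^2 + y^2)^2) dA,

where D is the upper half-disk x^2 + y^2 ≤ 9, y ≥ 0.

The region D is 0 ≤ r ≤ 3, 0 ≤ θ ≤ π in polar coordinates, where x = r cos(θ), y = r sin(θ), and dA = r dr dθ.

Under the substitution, the integrand becomes 20r^4, so

    ∬_D (20(x^2 + y^2)^2) dA = ∫_{0}^{π} ∫_{0}^{3} (20r^4) · r dr dθ.

Inner integral (in r): ∫_{0}^{3} (20r^4) · r dr = 2430.

Outer integral (in θ): ∫_{0}^{π} (2430) dθ = 2430π.

Therefore ∬_D (20(x^2 + y^2)^2) dA = 2430π.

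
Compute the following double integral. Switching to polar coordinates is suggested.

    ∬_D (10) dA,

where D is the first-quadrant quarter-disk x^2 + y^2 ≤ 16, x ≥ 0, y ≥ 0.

The region D is 0 ≤ r ≤ 4, 0 ≤ θ ≤ π/2 in polar coordinates, where x = r cos(θ), y = r sin(θ), and dA = r dr dθ.

Under the substitution, the integrand becomes 10, so

    ∬_D (10) dA = ∫_{0}^{π/2} ∫_{0}^{4} (10) · r dr dθ.

Inner integral (in r): ∫_{0}^{4} (10) · r dr = 80.

Outer integral (in θ): ∫_{0}^{π/2} (80) dθ = 40π.

Therefore ∬_D (10) dA = 40π.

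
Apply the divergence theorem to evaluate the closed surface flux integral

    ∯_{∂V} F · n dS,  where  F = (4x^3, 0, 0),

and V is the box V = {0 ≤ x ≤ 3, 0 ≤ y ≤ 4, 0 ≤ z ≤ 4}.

By the divergence theorem,

    ∯_{∂V} F · n dS = ∭_V (∇ · F) dV.

Compute the divergence:
    ∇ · F = ∂F_x/∂x + ∂F_y/∂y + ∂F_z/∂z = 12x^2 + 0 + 0 = 12x^2.

V is a rectangular box, so dV = dx dy dz with 0 ≤ x ≤ 3, 0 ≤ y ≤ 4, 0 ≤ z ≤ 4.

Integrate (12x^2) over V as an iterated integral:

    ∭_V (∇·F) dV = ∫_0^{3} ∫_0^{4} ∫_0^{4} (12x^2) dz dy dx.

Inner (z from 0 to 4): 48x^2.
Middle (y from 0 to 4): 192x^2.
Outer (x from 0 to 3): 1728.

Therefore ∯_{∂V} F · n dS = 1728.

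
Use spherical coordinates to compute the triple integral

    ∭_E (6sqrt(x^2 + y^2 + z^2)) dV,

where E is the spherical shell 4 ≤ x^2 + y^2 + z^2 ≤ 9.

In spherical coordinates, x = ρ sin(φ) cos(θ), y = ρ sin(φ) sin(θ), z = ρ cos(φ), and dV = ρ^2 sin(φ) dρ dφ dθ.

The integrand becomes 6ρ, so

    ∭_E (6sqrt(x^2 + y^2 + z^2)) dV = ∫_{0}^{2π} ∫_{0}^{π} ∫_{2}^{3} (6ρ) · ρ^2 sin(φ) dρ dφ dθ.

Inner (ρ): 195sin(φ)/2.
Middle (φ): 195.
Outer (θ): 390π.

Therefore the triple integral equals 390π.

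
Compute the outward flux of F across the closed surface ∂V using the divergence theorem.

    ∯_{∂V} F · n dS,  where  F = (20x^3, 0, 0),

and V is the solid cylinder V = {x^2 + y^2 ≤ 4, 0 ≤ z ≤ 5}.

By the divergence theorem,

    ∯_{∂V} F · n dS = ∭_V (∇ · F) dV.

Compute the divergence:
    ∇ · F = ∂F_x/∂x + ∂F_y/∂y + ∂F_z/∂z = 60x^2 + 0 + 0 = 60x^2.

In cylindrical coordinates, x = r cos(θ), y = r sin(θ), z = z, dV = r dr dθ dz, with 0 ≤ r ≤ 2, 0 ≤ θ ≤ 2π, 0 ≤ z ≤ 5.

The integrand, after substitution and multiplying by the volume element, becomes (60r^2cos(θ)^2) · r, so

    ∭_V (∇·F) dV = ∫_0^{2π} ∫_0^{2} ∫_0^{5} (60r^2cos(θ)^2) · r dz dr dθ.

Inner (z from 0 to 5): 300r^3cos(θ)^2.
Middle (r from 0 to 2): 1200cos(θ)^2.
Outer (θ from 0 to 2π): 1200π.

Therefore ∯_{∂V} F · n dS = 1200π.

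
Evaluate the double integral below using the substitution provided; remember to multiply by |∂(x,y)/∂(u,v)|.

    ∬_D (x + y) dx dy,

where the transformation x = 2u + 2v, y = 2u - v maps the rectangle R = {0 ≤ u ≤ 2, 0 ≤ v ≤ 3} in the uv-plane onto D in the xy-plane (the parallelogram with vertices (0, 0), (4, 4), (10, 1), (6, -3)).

Compute the Jacobian determinant of (x, y) with respect to (u, v):

    ∂(x,y)/∂(u,v) = | 2  2 | = (2)(-1) - (2)(2) = -6.
                   | 2  -1 |

Its absolute value is |J| = 6 (the area scaling factor).

Substituting x = 2u + 2v, y = 2u - v into the integrand,

    x + y → 4u + v,

so the integral becomes

    ∬_R (4u + v) · |J| du dv = ∫_0^2 ∫_0^3 (24u + 6v) dv du.

Inner (v): 72u + 27.
Outer (u): 198.

Therefore ∬_D (x + y) dx dy = 198.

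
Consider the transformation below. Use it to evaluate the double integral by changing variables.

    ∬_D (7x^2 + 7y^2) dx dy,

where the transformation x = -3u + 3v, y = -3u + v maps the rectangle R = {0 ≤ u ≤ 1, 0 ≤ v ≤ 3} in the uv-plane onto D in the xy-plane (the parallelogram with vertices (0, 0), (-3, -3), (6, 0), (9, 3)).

Compute the Jacobian determinant of (x, y) with respect to (u, v):

    ∂(x,y)/∂(u,v) = | -3  3 | = (-3)(1) - (3)(-3) = 6.
                   | -3  1 |

Its absolute value is |J| = 6 (the area scaling factor).

Substituting x = -3u + 3v, y = -3u + v into the integrand,

    7x^2 + 7y^2 → 126u^2 - 168u v + 70v^2,

so the integral becomes

    ∬_R (126u^2 - 168u v + 70v^2) · |J| du dv = ∫_0^1 ∫_0^3 (756u^2 - 1008u v + 420v^2) dv du.

Inner (v): 2268u^2 - 4536u + 3780.
Outer (u): 2268.

Therefore ∬_D (7x^2 + 7y^2) dx dy = 2268.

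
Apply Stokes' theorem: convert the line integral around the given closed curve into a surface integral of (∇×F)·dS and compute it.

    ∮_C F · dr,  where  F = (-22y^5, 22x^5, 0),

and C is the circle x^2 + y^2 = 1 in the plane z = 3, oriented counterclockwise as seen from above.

Let S be the flat disk x^2 + y^2 ≤ 1 in the plane z = 3, with upward unit normal n̂ = ẑ. By Stokes' theorem,

    ∮_C F · dr = ∬_S (∇ × F) · n̂ dS = ∬_D (curl F)_z dA,

where D is the disk x^2 + y^2 ≤ 1.

Compute the curl of F = (-22y^5, 22x^5, 0):
    (∇ × F)_x = ∂F_z/∂y - ∂F_y/∂z = 0,
    (∇ × F)_y = ∂F_x/∂z - ∂F_z/∂x = 0,
    (∇ × F)_z = ∂F_y/∂x - ∂F_x/∂y = 110x^4 + 110y^4.

On z = 3, (curl F)_z = 110x^4 + 110y^4.

Convert to polar (x = r cos θ, y = r sin θ, dA = r dr dθ); the integrand becomes 110r^4(sin(θ)^4 + cos(θ)^4), so

    ∬_D (curl F)_z dA = ∫_0^{2π} ∫_0^{1} (110r^4(sin(θ)^4 + cos(θ)^4)) · r dr dθ.

Inner (r from 0 to 1): 55sin(θ)^4/3 + 55cos(θ)^4/3.
Outer (θ from 0 to 2π): 55π/2.

Therefore ∮_C F · dr = 55π/2.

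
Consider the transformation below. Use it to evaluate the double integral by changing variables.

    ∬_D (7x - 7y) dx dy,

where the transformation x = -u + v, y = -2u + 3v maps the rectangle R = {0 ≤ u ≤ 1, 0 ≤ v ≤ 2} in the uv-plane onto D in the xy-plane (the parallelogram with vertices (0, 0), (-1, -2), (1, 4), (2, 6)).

Compute the Jacobian determinant of (x, y) with respect to (u, v):

    ∂(x,y)/∂(u,v) = | -1  1 | = (-1)(3) - (1)(-2) = -1.
                   | -2  3 |

Its absolute value is |J| = 1 (the area scaling factor).

Substituting x = -u + v, y = -2u + 3v into the integrand,

    7x - 7y → 7u - 14v,

so the integral becomes

    ∬_R (7u - 14v) · |J| du dv = ∫_0^1 ∫_0^2 (7u - 14v) dv du.

Inner (v): 14u - 28.
Outer (u): -21.

Therefore ∬_D (7x - 7y) dx dy = -21.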